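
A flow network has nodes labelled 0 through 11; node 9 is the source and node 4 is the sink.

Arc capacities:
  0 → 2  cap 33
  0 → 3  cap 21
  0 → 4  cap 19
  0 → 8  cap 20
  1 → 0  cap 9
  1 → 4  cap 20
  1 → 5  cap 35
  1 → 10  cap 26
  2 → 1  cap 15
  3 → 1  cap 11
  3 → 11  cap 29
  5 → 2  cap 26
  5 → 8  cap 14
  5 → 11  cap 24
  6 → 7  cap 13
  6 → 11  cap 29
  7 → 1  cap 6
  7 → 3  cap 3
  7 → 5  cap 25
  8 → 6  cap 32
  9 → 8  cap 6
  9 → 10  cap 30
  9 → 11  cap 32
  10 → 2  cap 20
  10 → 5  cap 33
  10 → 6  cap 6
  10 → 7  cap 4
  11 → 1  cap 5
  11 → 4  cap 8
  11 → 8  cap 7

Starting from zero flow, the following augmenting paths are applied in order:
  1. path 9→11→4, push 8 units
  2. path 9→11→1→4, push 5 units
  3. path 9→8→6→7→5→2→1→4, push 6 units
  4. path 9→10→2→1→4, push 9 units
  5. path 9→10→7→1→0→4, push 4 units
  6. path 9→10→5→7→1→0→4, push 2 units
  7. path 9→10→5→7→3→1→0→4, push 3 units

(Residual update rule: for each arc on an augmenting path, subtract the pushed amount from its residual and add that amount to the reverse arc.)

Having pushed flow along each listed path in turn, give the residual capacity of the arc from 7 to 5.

Residual capacity of (7,5): 24

after path 1 (9→11→4, push 8): res(7,5)=25
after path 2 (9→11→1→4, push 5): res(7,5)=25
after path 3 (9→8→6→7→5→2→1→4, push 6): res(7,5)=19
after path 4 (9→10→2→1→4, push 9): res(7,5)=19
after path 5 (9→10→7→1→0→4, push 4): res(7,5)=19
after path 6 (9→10→5→7→1→0→4, push 2): res(7,5)=21
after path 7 (9→10→5→7→3→1→0→4, push 3): res(7,5)=24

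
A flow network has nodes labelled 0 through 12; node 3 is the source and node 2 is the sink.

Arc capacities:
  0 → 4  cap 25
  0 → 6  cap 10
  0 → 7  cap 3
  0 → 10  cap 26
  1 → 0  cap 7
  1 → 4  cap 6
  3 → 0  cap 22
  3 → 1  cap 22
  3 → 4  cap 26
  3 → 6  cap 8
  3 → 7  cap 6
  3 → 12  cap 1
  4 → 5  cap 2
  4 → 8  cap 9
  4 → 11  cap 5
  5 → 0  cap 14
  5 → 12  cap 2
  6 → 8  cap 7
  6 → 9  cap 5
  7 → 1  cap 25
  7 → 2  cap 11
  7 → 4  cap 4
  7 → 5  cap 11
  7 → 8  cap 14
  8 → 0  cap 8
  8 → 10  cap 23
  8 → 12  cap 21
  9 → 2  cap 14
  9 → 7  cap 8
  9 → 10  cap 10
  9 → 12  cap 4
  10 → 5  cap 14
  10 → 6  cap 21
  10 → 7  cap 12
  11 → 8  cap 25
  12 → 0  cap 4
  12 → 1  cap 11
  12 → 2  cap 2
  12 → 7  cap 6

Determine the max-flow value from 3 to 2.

Maximum flow value: 18

augment #1: 3→7→2 bottleneck 6, total now 6
augment #2: 3→12→2 bottleneck 1, total now 7
augment #3: 3→0→7→2 bottleneck 3, total now 10
augment #4: 3→6→9→2 bottleneck 5, total now 15
augment #5: 3→0→10→7→2 bottleneck 2, total now 17
augment #6: 3→4→5→12→2 bottleneck 1, total now 18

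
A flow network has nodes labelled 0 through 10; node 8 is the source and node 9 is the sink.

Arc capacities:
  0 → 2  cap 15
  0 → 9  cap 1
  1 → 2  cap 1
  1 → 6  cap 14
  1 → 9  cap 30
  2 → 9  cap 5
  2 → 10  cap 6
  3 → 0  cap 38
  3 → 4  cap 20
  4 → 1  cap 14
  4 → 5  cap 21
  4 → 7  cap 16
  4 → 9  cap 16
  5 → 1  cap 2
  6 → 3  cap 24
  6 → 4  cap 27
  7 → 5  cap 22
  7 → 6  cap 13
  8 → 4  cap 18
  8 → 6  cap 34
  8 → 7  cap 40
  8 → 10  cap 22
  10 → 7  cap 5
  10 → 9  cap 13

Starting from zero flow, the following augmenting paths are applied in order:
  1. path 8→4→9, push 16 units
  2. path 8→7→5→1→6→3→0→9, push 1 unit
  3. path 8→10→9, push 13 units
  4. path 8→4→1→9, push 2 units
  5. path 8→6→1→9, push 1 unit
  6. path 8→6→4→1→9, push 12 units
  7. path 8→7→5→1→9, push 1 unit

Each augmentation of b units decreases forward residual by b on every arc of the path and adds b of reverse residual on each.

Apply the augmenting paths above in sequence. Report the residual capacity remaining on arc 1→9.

after path 1 (8→4→9, push 16): res(1,9)=30
after path 2 (8→7→5→1→6→3→0→9, push 1): res(1,9)=30
after path 3 (8→10→9, push 13): res(1,9)=30
after path 4 (8→4→1→9, push 2): res(1,9)=28
after path 5 (8→6→1→9, push 1): res(1,9)=27
after path 6 (8→6→4→1→9, push 12): res(1,9)=15
after path 7 (8→7→5→1→9, push 1): res(1,9)=14

Residual capacity of (1,9): 14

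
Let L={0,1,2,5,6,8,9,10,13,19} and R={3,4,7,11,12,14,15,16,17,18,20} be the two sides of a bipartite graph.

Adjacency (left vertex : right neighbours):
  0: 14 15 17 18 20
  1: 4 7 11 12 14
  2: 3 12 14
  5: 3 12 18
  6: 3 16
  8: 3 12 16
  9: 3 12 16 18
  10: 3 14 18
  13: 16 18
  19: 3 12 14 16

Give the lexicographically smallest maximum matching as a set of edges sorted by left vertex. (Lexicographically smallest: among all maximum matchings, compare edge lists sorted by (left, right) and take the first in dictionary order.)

|M| = 7 (so the lex-smallest maximum matching has 7 edges)
process left vertices in ascending order; for each, take the smallest-labelled available neighbour that still permits 7 edges overall, or leave it unmatched if none does
lex-smallest matching: {0-15, 1-4, 2-3, 5-12, 6-16, 9-18, 10-14}

Lex-smallest maximum matching: {(0,15), (1,4), (2,3), (5,12), (6,16), (9,18), (10,14)}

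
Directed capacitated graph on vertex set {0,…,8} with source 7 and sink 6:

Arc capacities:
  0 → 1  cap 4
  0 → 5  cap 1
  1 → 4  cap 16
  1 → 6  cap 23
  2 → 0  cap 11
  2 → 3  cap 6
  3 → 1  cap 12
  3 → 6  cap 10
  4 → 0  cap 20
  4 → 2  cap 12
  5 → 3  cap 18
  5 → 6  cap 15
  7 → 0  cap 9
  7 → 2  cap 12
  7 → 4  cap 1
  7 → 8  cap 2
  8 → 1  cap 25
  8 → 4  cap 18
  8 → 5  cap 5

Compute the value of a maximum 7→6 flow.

Maximum flow value: 13

augment #1: 7→0→1→6 bottleneck 4, total now 4
augment #2: 7→0→5→6 bottleneck 1, total now 5
augment #3: 7→2→3→6 bottleneck 6, total now 11
augment #4: 7→8→1→6 bottleneck 2, total now 13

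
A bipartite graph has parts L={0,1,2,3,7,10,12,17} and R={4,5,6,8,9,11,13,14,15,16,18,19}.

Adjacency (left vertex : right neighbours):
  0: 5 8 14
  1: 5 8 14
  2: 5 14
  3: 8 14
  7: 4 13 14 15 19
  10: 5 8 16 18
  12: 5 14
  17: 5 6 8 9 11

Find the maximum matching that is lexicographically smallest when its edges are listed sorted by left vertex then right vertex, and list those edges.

|M| = 6 (so the lex-smallest maximum matching has 6 edges)
process left vertices in ascending order; for each, take the smallest-labelled available neighbour that still permits 6 edges overall, or leave it unmatched if none does
lex-smallest matching: {0-5, 1-8, 2-14, 7-4, 10-16, 17-6}

Lex-smallest maximum matching: {(0,5), (1,8), (2,14), (7,4), (10,16), (17,6)}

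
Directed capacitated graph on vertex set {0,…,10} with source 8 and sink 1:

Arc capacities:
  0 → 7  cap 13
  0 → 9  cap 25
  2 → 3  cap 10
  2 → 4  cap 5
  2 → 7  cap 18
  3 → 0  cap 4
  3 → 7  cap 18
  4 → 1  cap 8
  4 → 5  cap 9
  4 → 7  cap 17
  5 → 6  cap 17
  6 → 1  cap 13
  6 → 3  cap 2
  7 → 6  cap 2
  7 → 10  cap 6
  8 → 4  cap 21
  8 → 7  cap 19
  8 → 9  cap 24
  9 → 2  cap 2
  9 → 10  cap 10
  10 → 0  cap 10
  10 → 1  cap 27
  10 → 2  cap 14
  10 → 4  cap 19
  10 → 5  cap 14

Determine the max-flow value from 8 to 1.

Maximum flow value: 35

augment #1: 8→4→1 bottleneck 8, total now 8
augment #2: 8→7→6→1 bottleneck 2, total now 10
augment #3: 8→7→10→1 bottleneck 6, total now 16
augment #4: 8→9→10→1 bottleneck 10, total now 26
augment #5: 8→4→5→6→1 bottleneck 9, total now 35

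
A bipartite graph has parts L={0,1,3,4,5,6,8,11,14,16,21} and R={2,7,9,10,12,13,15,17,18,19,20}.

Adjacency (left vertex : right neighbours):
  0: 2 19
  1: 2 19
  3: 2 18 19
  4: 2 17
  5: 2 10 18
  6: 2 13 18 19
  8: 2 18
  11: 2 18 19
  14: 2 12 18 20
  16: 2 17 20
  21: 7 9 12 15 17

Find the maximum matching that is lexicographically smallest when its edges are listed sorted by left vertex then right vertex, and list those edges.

Lex-smallest maximum matching: {(0,2), (1,19), (3,18), (4,17), (5,10), (6,13), (14,12), (16,20), (21,7)}

|M| = 9 (so the lex-smallest maximum matching has 9 edges)
process left vertices in ascending order; for each, take the smallest-labelled available neighbour that still permits 9 edges overall, or leave it unmatched if none does
lex-smallest matching: {0-2, 1-19, 3-18, 4-17, 5-10, 6-13, 14-12, 16-20, 21-7}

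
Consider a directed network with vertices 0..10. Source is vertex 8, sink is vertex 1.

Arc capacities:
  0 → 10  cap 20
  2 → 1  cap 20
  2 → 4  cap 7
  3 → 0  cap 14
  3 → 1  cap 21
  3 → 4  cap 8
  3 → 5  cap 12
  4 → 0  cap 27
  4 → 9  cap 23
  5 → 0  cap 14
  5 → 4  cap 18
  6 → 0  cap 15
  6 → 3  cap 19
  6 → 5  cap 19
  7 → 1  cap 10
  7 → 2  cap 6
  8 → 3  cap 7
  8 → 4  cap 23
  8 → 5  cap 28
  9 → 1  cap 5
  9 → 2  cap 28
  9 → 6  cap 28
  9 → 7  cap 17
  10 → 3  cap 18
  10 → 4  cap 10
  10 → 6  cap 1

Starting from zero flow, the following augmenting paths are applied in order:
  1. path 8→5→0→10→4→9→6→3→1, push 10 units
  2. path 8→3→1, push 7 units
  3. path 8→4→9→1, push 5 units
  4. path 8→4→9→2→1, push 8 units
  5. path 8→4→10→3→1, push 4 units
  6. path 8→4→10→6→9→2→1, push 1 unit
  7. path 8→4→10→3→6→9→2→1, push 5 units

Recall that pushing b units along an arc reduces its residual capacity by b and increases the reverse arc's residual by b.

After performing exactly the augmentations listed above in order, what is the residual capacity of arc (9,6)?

Residual capacity of (9,6): 24

after path 1 (8→5→0→10→4→9→6→3→1, push 10): res(9,6)=18
after path 2 (8→3→1, push 7): res(9,6)=18
after path 3 (8→4→9→1, push 5): res(9,6)=18
after path 4 (8→4→9→2→1, push 8): res(9,6)=18
after path 5 (8→4→10→3→1, push 4): res(9,6)=18
after path 6 (8→4→10→6→9→2→1, push 1): res(9,6)=19
after path 7 (8→4→10→3→6→9→2→1, push 5): res(9,6)=24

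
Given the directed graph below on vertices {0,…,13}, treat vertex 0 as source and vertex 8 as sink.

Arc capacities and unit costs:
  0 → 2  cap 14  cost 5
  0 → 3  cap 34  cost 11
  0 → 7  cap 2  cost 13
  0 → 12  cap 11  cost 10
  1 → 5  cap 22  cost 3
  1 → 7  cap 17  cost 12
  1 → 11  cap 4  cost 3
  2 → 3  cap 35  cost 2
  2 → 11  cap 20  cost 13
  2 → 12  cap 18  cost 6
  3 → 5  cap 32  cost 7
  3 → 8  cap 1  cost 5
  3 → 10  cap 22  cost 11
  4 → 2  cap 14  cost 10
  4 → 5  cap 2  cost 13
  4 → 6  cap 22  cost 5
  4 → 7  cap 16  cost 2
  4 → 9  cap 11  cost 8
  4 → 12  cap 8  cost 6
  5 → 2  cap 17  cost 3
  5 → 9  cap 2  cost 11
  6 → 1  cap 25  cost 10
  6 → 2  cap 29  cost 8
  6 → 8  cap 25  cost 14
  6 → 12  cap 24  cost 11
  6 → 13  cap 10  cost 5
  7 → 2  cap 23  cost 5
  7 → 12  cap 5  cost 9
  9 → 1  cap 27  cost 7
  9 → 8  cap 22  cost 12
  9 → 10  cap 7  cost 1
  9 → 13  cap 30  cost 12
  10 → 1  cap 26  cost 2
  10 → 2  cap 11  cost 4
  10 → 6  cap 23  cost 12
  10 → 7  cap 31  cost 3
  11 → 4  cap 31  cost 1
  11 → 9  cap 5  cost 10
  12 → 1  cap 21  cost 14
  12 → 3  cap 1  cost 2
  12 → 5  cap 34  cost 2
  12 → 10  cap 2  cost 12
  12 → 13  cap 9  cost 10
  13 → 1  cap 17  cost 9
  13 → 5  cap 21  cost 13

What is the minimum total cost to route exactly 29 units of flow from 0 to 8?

shortest-cost path #1: 0→2→3→8 push 1 @ unit cost 12 (adds 12)
shortest-cost path #2: 0→12→5→9→8 push 2 @ unit cost 35 (adds 70)
shortest-cost path #3: 0→2→11→4→6→8 push 13 @ unit cost 38 (adds 494)
shortest-cost path #4: 0→3→2→11→4→6→8 push 1 @ unit cost 42 (adds 42)
shortest-cost path #5: 0→3→10→1→11→4→6→8 push 4 @ unit cost 47 (adds 188)
shortest-cost path #6: 0→3→10→6→8 push 7 @ unit cost 48 (adds 336)
shortest-cost path #7: 0→3→10→6→4→9→8 push 1 @ unit cost 49 (adds 49)
total cost = 1191

Minimum cost for 29 units: 1191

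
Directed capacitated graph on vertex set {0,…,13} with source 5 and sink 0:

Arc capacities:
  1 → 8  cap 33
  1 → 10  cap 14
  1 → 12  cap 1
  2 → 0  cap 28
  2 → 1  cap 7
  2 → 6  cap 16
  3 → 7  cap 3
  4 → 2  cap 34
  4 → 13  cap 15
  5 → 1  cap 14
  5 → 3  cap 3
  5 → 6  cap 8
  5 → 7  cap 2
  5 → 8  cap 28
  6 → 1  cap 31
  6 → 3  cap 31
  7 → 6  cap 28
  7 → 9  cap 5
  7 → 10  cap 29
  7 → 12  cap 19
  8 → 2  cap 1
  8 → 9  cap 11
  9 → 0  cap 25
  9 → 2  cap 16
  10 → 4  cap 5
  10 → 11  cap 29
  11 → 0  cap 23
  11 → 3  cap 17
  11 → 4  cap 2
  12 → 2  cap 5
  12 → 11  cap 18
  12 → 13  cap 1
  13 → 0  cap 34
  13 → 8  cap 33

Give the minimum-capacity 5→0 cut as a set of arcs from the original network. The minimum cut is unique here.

augment #1: 5→7→9→0 push 2
augment #2: 5→8→2→0 push 1
augment #3: 5→8→9→0 push 11
augment #4: 5→1→10→11→0 push 14
augment #5: 5→3→7→9→0 push 3
augment #6: 5→6→1→12→2→0 push 1
max flow = 32; residual-reachable set from 5 gives S-side
cut edges (S→T): {(1,10), (1,12), (3,7), (5,7), (8,2), (8,9)} total cap 32

Min-cut arcs: {(1,10), (1,12), (3,7), (5,7), (8,2), (8,9)} (total capacity 32)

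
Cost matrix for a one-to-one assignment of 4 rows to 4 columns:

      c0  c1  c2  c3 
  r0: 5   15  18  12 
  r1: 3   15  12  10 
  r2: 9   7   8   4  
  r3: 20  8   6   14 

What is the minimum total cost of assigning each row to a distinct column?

Minimum assignment cost: 28

one of 3 optimal assignments: row0→col0 (cost 5), row1→col3 (cost 10), row2→col1 (cost 7), row3→col2 (cost 6)
total = 5 + 10 + 7 + 6 = 28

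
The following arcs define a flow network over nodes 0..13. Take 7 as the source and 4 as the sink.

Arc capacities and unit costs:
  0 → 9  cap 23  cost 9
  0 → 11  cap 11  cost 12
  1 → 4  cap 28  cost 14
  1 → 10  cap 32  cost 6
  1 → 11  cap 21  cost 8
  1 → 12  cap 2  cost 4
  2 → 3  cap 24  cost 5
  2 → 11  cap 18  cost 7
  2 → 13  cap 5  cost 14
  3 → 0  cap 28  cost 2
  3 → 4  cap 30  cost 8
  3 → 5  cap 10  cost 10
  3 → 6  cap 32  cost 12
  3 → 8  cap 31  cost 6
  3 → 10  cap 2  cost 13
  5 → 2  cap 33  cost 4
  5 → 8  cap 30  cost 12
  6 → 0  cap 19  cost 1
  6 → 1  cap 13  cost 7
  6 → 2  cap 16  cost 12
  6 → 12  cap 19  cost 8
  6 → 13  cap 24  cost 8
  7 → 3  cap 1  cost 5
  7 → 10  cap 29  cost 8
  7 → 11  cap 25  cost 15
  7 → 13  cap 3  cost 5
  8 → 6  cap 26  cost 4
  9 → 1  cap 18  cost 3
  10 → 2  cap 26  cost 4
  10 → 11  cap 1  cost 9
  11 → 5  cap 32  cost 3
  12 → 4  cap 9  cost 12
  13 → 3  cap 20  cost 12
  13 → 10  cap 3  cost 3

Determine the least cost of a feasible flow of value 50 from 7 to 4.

Minimum cost for 50 units: 1871

shortest-cost path #1: 7→3→4 push 1 @ unit cost 13 (adds 13)
shortest-cost path #2: 7→13→3→4 push 3 @ unit cost 25 (adds 75)
shortest-cost path #3: 7→10→2→3→4 push 24 @ unit cost 25 (adds 600)
shortest-cost path #4: 7→10→2→13→3→4 push 2 @ unit cost 46 (adds 92)
shortest-cost path #5: 7→11→5→8→6→12→4 push 9 @ unit cost 54 (adds 486)
shortest-cost path #6: 7→11→5→8→6→1→4 push 11 @ unit cost 55 (adds 605)
total cost = 1871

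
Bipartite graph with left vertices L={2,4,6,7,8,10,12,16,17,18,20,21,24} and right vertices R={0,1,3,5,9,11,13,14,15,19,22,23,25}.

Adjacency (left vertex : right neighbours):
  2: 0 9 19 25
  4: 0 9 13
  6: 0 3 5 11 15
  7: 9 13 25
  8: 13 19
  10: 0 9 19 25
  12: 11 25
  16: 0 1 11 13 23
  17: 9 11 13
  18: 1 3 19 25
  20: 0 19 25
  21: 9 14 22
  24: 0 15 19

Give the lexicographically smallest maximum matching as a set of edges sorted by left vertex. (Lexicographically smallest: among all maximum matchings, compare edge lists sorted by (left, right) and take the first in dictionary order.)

|M| = 11 (so the lex-smallest maximum matching has 11 edges)
process left vertices in ascending order; for each, take the smallest-labelled available neighbour that still permits 11 edges overall, or leave it unmatched if none does
lex-smallest matching: {2-0, 4-9, 6-3, 7-13, 8-19, 10-25, 12-11, 16-23, 18-1, 21-14, 24-15}

Lex-smallest maximum matching: {(2,0), (4,9), (6,3), (7,13), (8,19), (10,25), (12,11), (16,23), (18,1), (21,14), (24,15)}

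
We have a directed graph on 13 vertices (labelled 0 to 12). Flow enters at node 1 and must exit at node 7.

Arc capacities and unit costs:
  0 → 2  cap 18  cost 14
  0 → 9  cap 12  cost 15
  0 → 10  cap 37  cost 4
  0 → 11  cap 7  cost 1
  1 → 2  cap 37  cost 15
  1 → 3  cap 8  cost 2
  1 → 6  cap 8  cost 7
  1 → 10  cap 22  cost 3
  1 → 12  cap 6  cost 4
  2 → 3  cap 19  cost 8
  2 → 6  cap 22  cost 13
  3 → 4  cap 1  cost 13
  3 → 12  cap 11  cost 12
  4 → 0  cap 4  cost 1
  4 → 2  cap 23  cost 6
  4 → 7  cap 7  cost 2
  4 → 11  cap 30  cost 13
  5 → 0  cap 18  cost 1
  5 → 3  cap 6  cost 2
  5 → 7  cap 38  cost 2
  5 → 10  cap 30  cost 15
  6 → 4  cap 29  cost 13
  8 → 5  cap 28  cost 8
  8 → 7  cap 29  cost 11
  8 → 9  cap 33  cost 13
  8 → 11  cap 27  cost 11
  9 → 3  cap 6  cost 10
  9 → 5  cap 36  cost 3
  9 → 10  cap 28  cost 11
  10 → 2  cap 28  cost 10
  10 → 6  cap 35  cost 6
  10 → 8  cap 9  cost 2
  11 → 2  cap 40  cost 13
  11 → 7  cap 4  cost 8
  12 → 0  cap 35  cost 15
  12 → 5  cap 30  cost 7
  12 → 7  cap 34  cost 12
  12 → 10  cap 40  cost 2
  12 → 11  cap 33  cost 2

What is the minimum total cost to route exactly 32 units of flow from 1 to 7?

shortest-cost path #1: 1→12→5→7 push 6 @ unit cost 13 (adds 78)
shortest-cost path #2: 1→10→8→5→7 push 9 @ unit cost 15 (adds 135)
shortest-cost path #3: 1→3→4→7 push 1 @ unit cost 17 (adds 17)
shortest-cost path #4: 1→6→4→7 push 6 @ unit cost 22 (adds 132)
shortest-cost path #5: 1→3→12→5→7 push 7 @ unit cost 23 (adds 161)
shortest-cost path #6: 1→6→4→3→12→5→7 push 1 @ unit cost 28 (adds 28)
shortest-cost path #7: 1→6→4→0→11→7 push 1 @ unit cost 30 (adds 30)
shortest-cost path #8: 1→10→6→4→0→11→7 push 1 @ unit cost 32 (adds 32)
total cost = 613

Minimum cost for 32 units: 613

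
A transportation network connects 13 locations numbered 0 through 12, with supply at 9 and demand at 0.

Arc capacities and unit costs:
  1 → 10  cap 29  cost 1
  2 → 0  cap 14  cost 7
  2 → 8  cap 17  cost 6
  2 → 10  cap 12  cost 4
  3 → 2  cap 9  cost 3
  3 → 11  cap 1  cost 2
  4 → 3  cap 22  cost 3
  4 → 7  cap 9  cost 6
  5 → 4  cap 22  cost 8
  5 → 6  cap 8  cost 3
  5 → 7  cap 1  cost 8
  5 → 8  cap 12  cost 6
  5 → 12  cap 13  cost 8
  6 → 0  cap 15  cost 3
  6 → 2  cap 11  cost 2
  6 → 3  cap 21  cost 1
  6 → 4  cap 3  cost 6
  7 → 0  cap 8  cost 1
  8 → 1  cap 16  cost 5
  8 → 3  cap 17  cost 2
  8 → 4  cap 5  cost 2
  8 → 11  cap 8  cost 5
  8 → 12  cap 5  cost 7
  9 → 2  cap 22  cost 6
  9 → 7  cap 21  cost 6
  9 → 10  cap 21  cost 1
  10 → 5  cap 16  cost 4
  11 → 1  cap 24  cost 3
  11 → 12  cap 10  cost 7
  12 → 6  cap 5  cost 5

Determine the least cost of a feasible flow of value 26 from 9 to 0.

shortest-cost path #1: 9→7→0 push 8 @ unit cost 7 (adds 56)
shortest-cost path #2: 9→10→5→6→0 push 8 @ unit cost 11 (adds 88)
shortest-cost path #3: 9→2→0 push 10 @ unit cost 13 (adds 130)
total cost = 274

Minimum cost for 26 units: 274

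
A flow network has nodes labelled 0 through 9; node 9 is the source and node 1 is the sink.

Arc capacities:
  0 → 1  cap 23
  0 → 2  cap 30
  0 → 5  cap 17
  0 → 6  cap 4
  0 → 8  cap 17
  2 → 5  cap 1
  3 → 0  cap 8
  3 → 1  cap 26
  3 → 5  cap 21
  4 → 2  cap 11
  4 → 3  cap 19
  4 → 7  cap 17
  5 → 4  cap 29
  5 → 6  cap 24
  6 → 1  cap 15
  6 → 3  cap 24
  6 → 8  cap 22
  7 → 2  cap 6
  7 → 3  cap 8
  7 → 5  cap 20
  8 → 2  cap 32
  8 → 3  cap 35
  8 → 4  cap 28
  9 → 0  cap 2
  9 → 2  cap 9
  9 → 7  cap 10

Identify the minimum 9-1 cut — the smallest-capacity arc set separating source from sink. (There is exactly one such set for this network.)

augment #1: 9→0→1 push 2
augment #2: 9→7→3→1 push 8
augment #3: 9→2→5→6→1 push 1
augment #4: 9→7→5→6→1 push 2
max flow = 13; residual-reachable set from 9 gives S-side
cut edges (S→T): {(2,5), (9,0), (9,7)} total cap 13

Min-cut arcs: {(2,5), (9,0), (9,7)} (total capacity 13)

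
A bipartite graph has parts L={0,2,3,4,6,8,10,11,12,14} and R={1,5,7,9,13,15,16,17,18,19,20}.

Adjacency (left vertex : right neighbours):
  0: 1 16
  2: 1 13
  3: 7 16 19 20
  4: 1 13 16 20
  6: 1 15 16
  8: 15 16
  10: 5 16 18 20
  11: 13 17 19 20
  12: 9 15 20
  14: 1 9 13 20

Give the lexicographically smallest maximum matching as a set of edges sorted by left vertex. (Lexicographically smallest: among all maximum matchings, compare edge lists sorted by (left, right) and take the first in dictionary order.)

Lex-smallest maximum matching: {(0,1), (2,13), (3,7), (4,16), (6,15), (10,5), (11,17), (12,9), (14,20)}

|M| = 9 (so the lex-smallest maximum matching has 9 edges)
process left vertices in ascending order; for each, take the smallest-labelled available neighbour that still permits 9 edges overall, or leave it unmatched if none does
lex-smallest matching: {0-1, 2-13, 3-7, 4-16, 6-15, 10-5, 11-17, 12-9, 14-20}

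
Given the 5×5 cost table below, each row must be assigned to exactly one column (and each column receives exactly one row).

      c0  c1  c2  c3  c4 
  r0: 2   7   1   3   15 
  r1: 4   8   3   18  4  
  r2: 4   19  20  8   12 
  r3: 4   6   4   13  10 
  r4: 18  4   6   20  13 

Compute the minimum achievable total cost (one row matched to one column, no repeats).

Minimum assignment cost: 19

optimal assignment: row0→col3 (cost 3), row1→col4 (cost 4), row2→col0 (cost 4), row3→col2 (cost 4), row4→col1 (cost 4)
total = 3 + 4 + 4 + 4 + 4 = 19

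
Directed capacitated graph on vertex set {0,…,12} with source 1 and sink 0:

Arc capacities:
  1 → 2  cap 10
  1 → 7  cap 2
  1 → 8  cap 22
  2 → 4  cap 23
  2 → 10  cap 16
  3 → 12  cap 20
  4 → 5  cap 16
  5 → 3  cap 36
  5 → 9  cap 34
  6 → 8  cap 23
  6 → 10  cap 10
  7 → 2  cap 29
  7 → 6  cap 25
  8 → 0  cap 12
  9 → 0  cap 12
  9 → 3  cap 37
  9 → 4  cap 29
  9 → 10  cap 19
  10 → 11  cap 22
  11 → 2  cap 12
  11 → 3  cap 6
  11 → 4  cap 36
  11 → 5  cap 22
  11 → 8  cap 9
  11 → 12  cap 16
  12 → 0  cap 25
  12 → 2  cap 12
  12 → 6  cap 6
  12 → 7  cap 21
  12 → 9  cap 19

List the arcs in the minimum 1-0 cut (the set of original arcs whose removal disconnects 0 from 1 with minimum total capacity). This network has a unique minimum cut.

Min-cut arcs: {(1,2), (1,7), (8,0)} (total capacity 24)

augment #1: 1→8→0 push 12
augment #2: 1→2→4→5→9→0 push 10
augment #3: 1→7→2→4→5→9→0 push 2
max flow = 24; residual-reachable set from 1 gives S-side
cut edges (S→T): {(1,2), (1,7), (8,0)} total cap 24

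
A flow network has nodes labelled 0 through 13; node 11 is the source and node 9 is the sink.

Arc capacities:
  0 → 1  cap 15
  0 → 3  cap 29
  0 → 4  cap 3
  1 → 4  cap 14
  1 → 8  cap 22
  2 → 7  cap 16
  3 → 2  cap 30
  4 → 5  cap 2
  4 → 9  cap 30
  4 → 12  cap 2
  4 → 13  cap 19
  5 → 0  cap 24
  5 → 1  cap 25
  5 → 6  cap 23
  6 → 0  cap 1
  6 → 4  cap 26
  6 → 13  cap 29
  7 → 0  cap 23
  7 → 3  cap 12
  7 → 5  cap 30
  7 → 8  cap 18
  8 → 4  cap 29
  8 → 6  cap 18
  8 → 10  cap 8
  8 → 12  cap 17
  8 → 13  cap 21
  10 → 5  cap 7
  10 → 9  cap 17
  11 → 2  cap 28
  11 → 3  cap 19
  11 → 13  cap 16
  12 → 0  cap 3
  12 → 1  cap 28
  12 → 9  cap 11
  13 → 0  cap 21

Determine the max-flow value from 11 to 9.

augment #1: 11→13→0→4→9 bottleneck 3, total now 3
augment #2: 11→2→7→8→4→9 bottleneck 16, total now 19
augment #3: 11→13→0→1→4→9 bottleneck 11, total now 30
augment #4: 11→13→0→1→4→12→9 bottleneck 2, total now 32

Maximum flow value: 32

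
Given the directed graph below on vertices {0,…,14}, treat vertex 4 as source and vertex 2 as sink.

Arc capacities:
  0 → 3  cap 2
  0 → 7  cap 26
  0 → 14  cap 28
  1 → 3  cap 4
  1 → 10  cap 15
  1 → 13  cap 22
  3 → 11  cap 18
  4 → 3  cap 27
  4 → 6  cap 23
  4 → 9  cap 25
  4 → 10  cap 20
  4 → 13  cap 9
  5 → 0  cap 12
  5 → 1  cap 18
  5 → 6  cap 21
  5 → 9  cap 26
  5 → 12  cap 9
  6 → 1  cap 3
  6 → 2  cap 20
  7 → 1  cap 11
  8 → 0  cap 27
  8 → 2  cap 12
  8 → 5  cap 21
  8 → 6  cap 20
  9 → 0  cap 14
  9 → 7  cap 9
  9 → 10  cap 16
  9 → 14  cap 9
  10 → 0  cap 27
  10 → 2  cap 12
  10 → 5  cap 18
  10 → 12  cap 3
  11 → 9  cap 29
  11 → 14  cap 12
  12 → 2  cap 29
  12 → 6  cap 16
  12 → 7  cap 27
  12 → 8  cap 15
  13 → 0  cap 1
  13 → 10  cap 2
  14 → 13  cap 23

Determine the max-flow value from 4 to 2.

augment #1: 4→6→2 bottleneck 20, total now 20
augment #2: 4→10→2 bottleneck 12, total now 32
augment #3: 4→10→12→2 bottleneck 3, total now 35
augment #4: 4→10→5→12→2 bottleneck 5, total now 40
augment #5: 4→9→10→5→12→2 bottleneck 4, total now 44

Maximum flow value: 44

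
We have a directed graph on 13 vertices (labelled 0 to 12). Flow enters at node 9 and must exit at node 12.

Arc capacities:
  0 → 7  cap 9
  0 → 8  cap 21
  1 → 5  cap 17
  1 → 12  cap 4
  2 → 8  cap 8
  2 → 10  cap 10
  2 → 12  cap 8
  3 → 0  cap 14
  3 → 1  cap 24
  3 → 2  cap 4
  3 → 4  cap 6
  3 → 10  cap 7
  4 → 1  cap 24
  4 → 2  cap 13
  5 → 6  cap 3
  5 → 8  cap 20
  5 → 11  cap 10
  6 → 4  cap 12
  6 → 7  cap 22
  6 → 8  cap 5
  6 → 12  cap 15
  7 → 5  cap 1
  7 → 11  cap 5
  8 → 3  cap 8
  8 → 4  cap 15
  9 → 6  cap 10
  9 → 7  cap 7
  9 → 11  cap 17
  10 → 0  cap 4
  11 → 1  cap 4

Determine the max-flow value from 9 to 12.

Maximum flow value: 15

augment #1: 9→6→12 bottleneck 10, total now 10
augment #2: 9→11→1→12 bottleneck 4, total now 14
augment #3: 9→7→5→6→12 bottleneck 1, total now 15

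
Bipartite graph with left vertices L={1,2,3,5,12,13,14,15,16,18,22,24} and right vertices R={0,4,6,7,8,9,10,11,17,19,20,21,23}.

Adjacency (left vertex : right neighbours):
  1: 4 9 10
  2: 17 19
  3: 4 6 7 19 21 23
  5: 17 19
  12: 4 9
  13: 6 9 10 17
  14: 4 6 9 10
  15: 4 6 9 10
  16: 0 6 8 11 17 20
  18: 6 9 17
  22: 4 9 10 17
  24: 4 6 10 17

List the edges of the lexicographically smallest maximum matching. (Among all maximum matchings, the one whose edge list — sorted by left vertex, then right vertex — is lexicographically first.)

|M| = 8 (so the lex-smallest maximum matching has 8 edges)
process left vertices in ascending order; for each, take the smallest-labelled available neighbour that still permits 8 edges overall, or leave it unmatched if none does
lex-smallest matching: {1-4, 2-17, 3-7, 5-19, 12-9, 13-6, 14-10, 16-0}

Lex-smallest maximum matching: {(1,4), (2,17), (3,7), (5,19), (12,9), (13,6), (14,10), (16,0)}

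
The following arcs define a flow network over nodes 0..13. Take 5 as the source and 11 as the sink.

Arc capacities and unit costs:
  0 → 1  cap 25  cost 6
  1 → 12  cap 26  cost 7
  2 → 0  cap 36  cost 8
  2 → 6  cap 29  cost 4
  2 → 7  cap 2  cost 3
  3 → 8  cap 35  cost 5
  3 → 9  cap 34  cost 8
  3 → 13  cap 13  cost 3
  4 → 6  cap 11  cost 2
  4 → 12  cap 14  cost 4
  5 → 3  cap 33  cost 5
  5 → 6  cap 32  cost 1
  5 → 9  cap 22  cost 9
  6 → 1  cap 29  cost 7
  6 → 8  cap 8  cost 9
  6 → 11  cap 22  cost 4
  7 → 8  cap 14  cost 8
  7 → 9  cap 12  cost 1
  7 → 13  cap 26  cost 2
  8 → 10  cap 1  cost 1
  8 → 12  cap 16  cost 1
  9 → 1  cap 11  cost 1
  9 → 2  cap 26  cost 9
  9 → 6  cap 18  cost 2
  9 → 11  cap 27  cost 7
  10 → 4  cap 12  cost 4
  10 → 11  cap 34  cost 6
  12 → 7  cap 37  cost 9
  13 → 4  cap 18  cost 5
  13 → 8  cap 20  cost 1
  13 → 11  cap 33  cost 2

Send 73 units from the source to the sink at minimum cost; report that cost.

Minimum cost for 73 units: 949

shortest-cost path #1: 5→6→11 push 22 @ unit cost 5 (adds 110)
shortest-cost path #2: 5→3→13→11 push 13 @ unit cost 10 (adds 130)
shortest-cost path #3: 5→9→11 push 22 @ unit cost 16 (adds 352)
shortest-cost path #4: 5→6→8→10→11 push 1 @ unit cost 17 (adds 17)
shortest-cost path #5: 5→3→9→11 push 5 @ unit cost 20 (adds 100)
shortest-cost path #6: 5→6→8→12→7→13→11 push 7 @ unit cost 24 (adds 168)
shortest-cost path #7: 5→3→8→12→7→13→11 push 3 @ unit cost 24 (adds 72)
total cost = 949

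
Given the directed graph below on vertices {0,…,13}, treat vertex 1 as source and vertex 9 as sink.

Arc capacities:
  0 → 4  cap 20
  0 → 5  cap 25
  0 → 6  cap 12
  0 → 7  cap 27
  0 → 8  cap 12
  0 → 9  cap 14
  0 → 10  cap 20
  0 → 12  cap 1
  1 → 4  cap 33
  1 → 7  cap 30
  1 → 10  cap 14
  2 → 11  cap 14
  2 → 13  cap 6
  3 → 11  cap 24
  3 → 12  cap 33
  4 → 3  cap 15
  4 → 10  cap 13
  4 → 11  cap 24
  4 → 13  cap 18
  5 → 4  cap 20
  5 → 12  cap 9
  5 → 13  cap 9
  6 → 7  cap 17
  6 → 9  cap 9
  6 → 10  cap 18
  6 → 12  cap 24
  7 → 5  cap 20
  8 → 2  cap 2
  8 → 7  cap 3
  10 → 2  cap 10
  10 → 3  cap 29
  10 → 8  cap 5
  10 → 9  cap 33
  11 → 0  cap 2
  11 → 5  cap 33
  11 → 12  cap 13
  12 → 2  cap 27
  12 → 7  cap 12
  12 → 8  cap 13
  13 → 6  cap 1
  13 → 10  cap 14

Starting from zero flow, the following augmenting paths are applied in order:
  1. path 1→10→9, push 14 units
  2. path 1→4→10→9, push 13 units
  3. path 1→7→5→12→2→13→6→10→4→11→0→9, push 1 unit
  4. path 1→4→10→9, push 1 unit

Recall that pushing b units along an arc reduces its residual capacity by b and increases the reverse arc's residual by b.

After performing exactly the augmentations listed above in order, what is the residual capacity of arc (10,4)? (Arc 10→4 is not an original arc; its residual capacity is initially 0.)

Residual capacity of (10,4): 13

after path 1 (1→10→9, push 14): res(10,4)=0
after path 2 (1→4→10→9, push 13): res(10,4)=13
after path 3 (1→7→5→12→2→13→6→10→4→11→0→9, push 1): res(10,4)=12
after path 4 (1→4→10→9, push 1): res(10,4)=13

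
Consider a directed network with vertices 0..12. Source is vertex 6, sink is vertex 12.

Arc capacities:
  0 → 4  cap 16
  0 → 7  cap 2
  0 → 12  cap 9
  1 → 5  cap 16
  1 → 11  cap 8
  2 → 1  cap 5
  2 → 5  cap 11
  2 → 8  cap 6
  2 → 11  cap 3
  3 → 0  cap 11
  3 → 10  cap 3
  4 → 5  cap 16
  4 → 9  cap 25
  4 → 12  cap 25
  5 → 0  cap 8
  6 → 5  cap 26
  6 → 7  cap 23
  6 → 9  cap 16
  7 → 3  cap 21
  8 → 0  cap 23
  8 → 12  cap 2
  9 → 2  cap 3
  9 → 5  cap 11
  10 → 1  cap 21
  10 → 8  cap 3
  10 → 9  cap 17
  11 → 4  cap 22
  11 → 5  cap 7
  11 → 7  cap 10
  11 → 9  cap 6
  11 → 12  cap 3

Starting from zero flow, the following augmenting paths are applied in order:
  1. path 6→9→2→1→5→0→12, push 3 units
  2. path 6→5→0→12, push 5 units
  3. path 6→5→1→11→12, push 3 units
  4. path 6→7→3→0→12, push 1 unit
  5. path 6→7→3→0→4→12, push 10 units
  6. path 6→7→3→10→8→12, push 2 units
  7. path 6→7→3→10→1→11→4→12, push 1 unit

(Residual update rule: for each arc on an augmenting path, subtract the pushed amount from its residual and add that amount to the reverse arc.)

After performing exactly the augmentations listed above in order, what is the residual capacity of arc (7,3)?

after path 1 (6→9→2→1→5→0→12, push 3): res(7,3)=21
after path 2 (6→5→0→12, push 5): res(7,3)=21
after path 3 (6→5→1→11→12, push 3): res(7,3)=21
after path 4 (6→7→3→0→12, push 1): res(7,3)=20
after path 5 (6→7→3→0→4→12, push 10): res(7,3)=10
after path 6 (6→7→3→10→8→12, push 2): res(7,3)=8
after path 7 (6→7→3→10→1→11→4→12, push 1): res(7,3)=7

Residual capacity of (7,3): 7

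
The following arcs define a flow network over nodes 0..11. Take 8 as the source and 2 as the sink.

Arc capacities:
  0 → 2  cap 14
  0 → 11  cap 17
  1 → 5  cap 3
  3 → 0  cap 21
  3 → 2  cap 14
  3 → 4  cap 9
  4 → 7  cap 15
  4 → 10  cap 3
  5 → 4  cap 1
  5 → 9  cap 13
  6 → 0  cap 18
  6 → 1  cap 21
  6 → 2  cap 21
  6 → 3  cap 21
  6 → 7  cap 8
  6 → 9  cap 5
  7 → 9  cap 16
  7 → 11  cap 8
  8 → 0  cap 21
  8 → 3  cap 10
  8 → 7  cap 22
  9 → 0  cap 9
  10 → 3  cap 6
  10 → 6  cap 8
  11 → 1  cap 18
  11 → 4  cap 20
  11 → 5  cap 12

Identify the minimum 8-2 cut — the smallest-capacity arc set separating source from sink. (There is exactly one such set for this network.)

augment #1: 8→0→2 push 14
augment #2: 8→3→2 push 10
augment #3: 8→0→11→4→10→3→2 push 3
max flow = 27; residual-reachable set from 8 gives S-side
cut edges (S→T): {(0,2), (4,10), (8,3)} total cap 27

Min-cut arcs: {(0,2), (4,10), (8,3)} (total capacity 27)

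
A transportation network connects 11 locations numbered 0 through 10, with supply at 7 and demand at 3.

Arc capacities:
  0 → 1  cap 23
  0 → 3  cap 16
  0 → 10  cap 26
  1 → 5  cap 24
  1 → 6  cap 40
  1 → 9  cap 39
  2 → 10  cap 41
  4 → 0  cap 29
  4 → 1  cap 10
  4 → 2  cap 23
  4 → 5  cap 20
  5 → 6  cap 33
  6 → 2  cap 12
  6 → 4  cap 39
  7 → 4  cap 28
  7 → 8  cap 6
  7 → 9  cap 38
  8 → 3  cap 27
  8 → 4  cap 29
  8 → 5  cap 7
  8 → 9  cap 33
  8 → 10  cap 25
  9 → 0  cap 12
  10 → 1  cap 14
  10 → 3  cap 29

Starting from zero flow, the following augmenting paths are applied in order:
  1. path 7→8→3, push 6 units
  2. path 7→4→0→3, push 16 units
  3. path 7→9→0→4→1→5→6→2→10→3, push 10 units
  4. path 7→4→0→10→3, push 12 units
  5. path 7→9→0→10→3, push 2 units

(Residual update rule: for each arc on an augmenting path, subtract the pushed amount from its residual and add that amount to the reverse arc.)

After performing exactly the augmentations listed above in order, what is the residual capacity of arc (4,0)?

after path 1 (7→8→3, push 6): res(4,0)=29
after path 2 (7→4→0→3, push 16): res(4,0)=13
after path 3 (7→9→0→4→1→5→6→2→10→3, push 10): res(4,0)=23
after path 4 (7→4→0→10→3, push 12): res(4,0)=11
after path 5 (7→9→0→10→3, push 2): res(4,0)=11

Residual capacity of (4,0): 11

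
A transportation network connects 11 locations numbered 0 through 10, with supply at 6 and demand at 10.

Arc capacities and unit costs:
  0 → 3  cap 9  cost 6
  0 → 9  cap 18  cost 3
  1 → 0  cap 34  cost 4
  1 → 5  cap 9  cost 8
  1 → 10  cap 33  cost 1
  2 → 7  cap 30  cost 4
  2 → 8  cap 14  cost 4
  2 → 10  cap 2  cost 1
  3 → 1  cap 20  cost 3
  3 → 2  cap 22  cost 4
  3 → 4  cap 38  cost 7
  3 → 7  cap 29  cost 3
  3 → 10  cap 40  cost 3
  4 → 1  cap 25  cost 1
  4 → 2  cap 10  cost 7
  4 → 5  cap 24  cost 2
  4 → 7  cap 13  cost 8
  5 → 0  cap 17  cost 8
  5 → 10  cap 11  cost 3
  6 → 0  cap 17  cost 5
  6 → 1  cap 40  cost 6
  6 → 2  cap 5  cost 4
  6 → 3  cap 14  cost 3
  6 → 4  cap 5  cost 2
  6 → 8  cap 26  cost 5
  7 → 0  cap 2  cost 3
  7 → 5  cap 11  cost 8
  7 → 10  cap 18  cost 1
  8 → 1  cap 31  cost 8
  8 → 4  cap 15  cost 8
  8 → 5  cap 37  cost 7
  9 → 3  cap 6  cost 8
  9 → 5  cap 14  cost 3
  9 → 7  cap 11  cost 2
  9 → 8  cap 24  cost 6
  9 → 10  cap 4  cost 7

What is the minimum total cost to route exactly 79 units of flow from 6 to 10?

shortest-cost path #1: 6→4→1→10 push 5 @ unit cost 4 (adds 20)
shortest-cost path #2: 6→2→10 push 2 @ unit cost 5 (adds 10)
shortest-cost path #3: 6→3→10 push 14 @ unit cost 6 (adds 84)
shortest-cost path #4: 6→1→10 push 28 @ unit cost 7 (adds 196)
shortest-cost path #5: 6→2→7→10 push 3 @ unit cost 9 (adds 27)
shortest-cost path #6: 6→1→4→5→10 push 5 @ unit cost 10 (adds 50)
shortest-cost path #7: 6→0→9→7→10 push 11 @ unit cost 11 (adds 121)
shortest-cost path #8: 6→0→3→10 push 6 @ unit cost 14 (adds 84)
shortest-cost path #9: 6→8→5→10 push 5 @ unit cost 15 (adds 75)
total cost = 667

Minimum cost for 79 units: 667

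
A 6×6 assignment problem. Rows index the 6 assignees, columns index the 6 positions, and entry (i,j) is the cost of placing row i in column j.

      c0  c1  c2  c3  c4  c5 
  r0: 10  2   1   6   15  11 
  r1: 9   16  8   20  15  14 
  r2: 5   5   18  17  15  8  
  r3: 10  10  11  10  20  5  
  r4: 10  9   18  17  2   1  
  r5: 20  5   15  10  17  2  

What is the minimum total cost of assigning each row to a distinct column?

Minimum assignment cost: 29

one of 2 optimal assignments: row0→col1 (cost 2), row1→col2 (cost 8), row2→col0 (cost 5), row3→col3 (cost 10), row4→col4 (cost 2), row5→col5 (cost 2)
total = 2 + 8 + 5 + 10 + 2 + 2 = 29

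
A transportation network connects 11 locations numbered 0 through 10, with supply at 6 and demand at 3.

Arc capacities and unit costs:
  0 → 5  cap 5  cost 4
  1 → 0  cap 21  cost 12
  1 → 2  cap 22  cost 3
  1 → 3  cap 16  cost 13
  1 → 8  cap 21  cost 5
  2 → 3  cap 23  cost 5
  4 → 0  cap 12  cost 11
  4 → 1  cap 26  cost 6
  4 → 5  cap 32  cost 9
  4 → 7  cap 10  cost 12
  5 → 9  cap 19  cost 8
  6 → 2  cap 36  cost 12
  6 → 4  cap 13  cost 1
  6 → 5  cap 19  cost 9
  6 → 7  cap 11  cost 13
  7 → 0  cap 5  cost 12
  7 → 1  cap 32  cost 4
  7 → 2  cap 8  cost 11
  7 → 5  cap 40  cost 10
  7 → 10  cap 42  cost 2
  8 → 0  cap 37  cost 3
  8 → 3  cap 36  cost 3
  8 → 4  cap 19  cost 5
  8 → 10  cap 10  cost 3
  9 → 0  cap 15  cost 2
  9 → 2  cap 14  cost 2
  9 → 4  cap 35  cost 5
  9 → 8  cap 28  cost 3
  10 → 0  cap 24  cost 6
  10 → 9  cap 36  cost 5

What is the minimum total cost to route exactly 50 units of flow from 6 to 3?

Minimum cost for 50 units: 908

shortest-cost path #1: 6→4→1→2→3 push 13 @ unit cost 15 (adds 195)
shortest-cost path #2: 6→2→3 push 10 @ unit cost 17 (adds 170)
shortest-cost path #3: 6→2→1→8→3 push 13 @ unit cost 17 (adds 221)
shortest-cost path #4: 6→5→9→8→3 push 14 @ unit cost 23 (adds 322)
total cost = 908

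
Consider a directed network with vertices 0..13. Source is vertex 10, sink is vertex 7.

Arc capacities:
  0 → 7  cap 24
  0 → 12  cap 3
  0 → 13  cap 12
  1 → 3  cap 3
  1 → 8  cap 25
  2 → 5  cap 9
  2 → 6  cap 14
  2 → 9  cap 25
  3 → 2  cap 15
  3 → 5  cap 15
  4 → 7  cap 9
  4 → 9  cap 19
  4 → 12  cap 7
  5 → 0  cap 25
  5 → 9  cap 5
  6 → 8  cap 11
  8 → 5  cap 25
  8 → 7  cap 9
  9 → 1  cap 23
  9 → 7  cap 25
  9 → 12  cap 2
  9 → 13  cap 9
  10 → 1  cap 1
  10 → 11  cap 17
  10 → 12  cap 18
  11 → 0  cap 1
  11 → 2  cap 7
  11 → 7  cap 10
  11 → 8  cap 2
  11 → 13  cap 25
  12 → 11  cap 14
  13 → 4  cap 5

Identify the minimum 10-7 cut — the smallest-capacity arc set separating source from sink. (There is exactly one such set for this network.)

Min-cut arcs: {(10,1), (11,0), (11,2), (11,7), (11,8), (13,4)} (total capacity 26)

augment #1: 10→11→7 push 10
augment #2: 10→1→8→7 push 1
augment #3: 10→11→0→7 push 1
augment #4: 10→11→8→7 push 2
augment #5: 10→11→2→9→7 push 4
augment #6: 10→12→11→2→9→7 push 3
augment #7: 10→12→11→13→4→7 push 5
max flow = 26; residual-reachable set from 10 gives S-side
cut edges (S→T): {(10,1), (11,0), (11,2), (11,7), (11,8), (13,4)} total cap 26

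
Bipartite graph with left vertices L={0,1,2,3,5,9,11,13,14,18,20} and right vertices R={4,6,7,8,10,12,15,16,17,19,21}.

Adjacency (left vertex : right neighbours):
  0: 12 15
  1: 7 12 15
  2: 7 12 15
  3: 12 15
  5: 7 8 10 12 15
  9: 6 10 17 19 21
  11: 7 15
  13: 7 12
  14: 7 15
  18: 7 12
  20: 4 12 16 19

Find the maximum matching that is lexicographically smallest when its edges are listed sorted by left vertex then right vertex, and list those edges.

Lex-smallest maximum matching: {(0,12), (1,7), (2,15), (5,8), (9,6), (20,4)}

|M| = 6 (so the lex-smallest maximum matching has 6 edges)
process left vertices in ascending order; for each, take the smallest-labelled available neighbour that still permits 6 edges overall, or leave it unmatched if none does
lex-smallest matching: {0-12, 1-7, 2-15, 5-8, 9-6, 20-4}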